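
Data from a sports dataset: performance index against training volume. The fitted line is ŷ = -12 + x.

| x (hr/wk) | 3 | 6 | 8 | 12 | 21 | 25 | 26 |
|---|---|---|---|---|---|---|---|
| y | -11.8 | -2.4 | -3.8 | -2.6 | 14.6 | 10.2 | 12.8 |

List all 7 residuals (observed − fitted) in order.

x=3: ŷ = -12 + 3 = -9; e = -11.8 − (-9) = -2.8
x=6: ŷ = -12 + 6 = -6; e = -2.4 − (-6) = 3.6
x=8: ŷ = -12 + 8 = -4; e = -3.8 − (-4) = 0.2
x=12: ŷ = -12 + 12 = 0; e = -2.6 − 0 = -2.6
x=21: ŷ = -12 + 21 = 9; e = 14.6 − 9 = 5.6
x=25: ŷ = -12 + 25 = 13; e = 10.2 − 13 = -2.8
x=26: ŷ = -12 + 26 = 14; e = 12.8 − 14 = -1.2

-2.8, 3.6, 0.2, -2.6, 5.6, -2.8, -1.2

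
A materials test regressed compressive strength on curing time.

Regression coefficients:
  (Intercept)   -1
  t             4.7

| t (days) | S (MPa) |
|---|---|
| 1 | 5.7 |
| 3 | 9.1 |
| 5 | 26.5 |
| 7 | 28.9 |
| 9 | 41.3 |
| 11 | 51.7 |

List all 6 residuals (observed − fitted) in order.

t=1: ŷ = -1 + 4.7·1 = 3.7; r = 5.7 − 3.7 = 2
t=3: ŷ = -1 + 4.7·3 = 13.1; r = 9.1 − 13.1 = -4
t=5: ŷ = -1 + 4.7·5 = 22.5; r = 26.5 − 22.5 = 4
t=7: ŷ = -1 + 4.7·7 = 31.9; r = 28.9 − 31.9 = -3
t=9: ŷ = -1 + 4.7·9 = 41.3; r = 41.3 − 41.3 = 0
t=11: ŷ = -1 + 4.7·11 = 50.7; r = 51.7 − 50.7 = 1

2, -4, 4, -3, 0, 1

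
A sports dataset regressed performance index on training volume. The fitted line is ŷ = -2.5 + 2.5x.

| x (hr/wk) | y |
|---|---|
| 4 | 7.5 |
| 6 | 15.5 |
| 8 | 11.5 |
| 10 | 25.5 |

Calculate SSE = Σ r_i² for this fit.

x=4: ŷ = -2.5 + 2.5·4 = 7.5; r = 7.5 − 7.5 = 0
x=6: ŷ = -2.5 + 2.5·6 = 12.5; r = 15.5 − 12.5 = 3
x=8: ŷ = -2.5 + 2.5·8 = 17.5; r = 11.5 − 17.5 = -6
x=10: ŷ = -2.5 + 2.5·10 = 22.5; r = 25.5 − 22.5 = 3
SSE = 0 + 9 + 36 + 9 = 54

SSE = 54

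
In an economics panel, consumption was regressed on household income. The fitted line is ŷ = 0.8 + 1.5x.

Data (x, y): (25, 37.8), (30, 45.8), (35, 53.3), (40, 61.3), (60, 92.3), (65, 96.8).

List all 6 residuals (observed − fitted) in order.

x=25: ŷ = 0.8 + 1.5·25 = 38.3; e = 37.8 − 38.3 = -0.5
x=30: ŷ = 0.8 + 1.5·30 = 45.8; e = 45.8 − 45.8 = 0
x=35: ŷ = 0.8 + 1.5·35 = 53.3; e = 53.3 − 53.3 = 0
x=40: ŷ = 0.8 + 1.5·40 = 60.8; e = 61.3 − 60.8 = 0.5
x=60: ŷ = 0.8 + 1.5·60 = 90.8; e = 92.3 − 90.8 = 1.5
x=65: ŷ = 0.8 + 1.5·65 = 98.3; e = 96.8 − 98.3 = -1.5

-0.5, 0, 0, 0.5, 1.5, -1.5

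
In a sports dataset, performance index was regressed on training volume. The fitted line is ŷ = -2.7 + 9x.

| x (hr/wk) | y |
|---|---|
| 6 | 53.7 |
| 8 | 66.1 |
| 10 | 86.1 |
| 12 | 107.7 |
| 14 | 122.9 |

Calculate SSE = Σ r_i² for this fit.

SSE = 23.36

x=6: ŷ = -2.7 + 9·6 = 51.3; r = 53.7 − 51.3 = 2.4
x=8: ŷ = -2.7 + 9·8 = 69.3; r = 66.1 − 69.3 = -3.2
x=10: ŷ = -2.7 + 9·10 = 87.3; r = 86.1 − 87.3 = -1.2
x=12: ŷ = -2.7 + 9·12 = 105.3; r = 107.7 − 105.3 = 2.4
x=14: ŷ = -2.7 + 9·14 = 123.3; r = 122.9 − 123.3 = -0.4
SSE = 5.76 + 10.24 + 1.44 + 5.76 + 0.16 = 23.36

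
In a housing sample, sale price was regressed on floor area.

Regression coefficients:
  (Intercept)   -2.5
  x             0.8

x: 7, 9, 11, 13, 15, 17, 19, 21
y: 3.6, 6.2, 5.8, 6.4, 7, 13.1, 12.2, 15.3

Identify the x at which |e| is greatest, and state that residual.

x = 15, e = -2.5

x=7: ŷ = -2.5 + 0.8·7 = 3.1; e = 3.6 − 3.1 = 0.5
x=9: ŷ = -2.5 + 0.8·9 = 4.7; e = 6.2 − 4.7 = 1.5
x=11: ŷ = -2.5 + 0.8·11 = 6.3; e = 5.8 − 6.3 = -0.5
x=13: ŷ = -2.5 + 0.8·13 = 7.9; e = 6.4 − 7.9 = -1.5
x=15: ŷ = -2.5 + 0.8·15 = 9.5; e = 7 − 9.5 = -2.5
x=17: ŷ = -2.5 + 0.8·17 = 11.1; e = 13.1 − 11.1 = 2
x=19: ŷ = -2.5 + 0.8·19 = 12.7; e = 12.2 − 12.7 = -0.5
x=21: ŷ = -2.5 + 0.8·21 = 14.3; e = 15.3 − 14.3 = 1
Largest |e| is 2.5 at x = 15, residual -2.5.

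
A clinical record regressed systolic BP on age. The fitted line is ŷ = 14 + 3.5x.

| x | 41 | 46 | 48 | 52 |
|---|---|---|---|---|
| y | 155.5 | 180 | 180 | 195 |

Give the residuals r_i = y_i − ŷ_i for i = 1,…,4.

-2, 5, -2, -1

x=41: ŷ = 14 + 3.5·41 = 157.5; r = 155.5 − 157.5 = -2
x=46: ŷ = 14 + 3.5·46 = 175; r = 180 − 175 = 5
x=48: ŷ = 14 + 3.5·48 = 182; r = 180 − 182 = -2
x=52: ŷ = 14 + 3.5·52 = 196; r = 195 − 196 = -1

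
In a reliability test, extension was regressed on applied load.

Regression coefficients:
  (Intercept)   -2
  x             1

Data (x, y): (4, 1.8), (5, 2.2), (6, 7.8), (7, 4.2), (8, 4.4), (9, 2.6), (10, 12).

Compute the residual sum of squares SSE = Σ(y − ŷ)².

SSE = 53.68

x=4: ŷ = -2 + 4 = 2; r = 1.8 − 2 = -0.2
x=5: ŷ = -2 + 5 = 3; r = 2.2 − 3 = -0.8
x=6: ŷ = -2 + 6 = 4; r = 7.8 − 4 = 3.8
x=7: ŷ = -2 + 7 = 5; r = 4.2 − 5 = -0.8
x=8: ŷ = -2 + 8 = 6; r = 4.4 − 6 = -1.6
x=9: ŷ = -2 + 9 = 7; r = 2.6 − 7 = -4.4
x=10: ŷ = -2 + 10 = 8; r = 12 − 8 = 4
SSE = 0.04 + 0.64 + 14.44 + 0.64 + 2.56 + 19.36 + 16 = 53.68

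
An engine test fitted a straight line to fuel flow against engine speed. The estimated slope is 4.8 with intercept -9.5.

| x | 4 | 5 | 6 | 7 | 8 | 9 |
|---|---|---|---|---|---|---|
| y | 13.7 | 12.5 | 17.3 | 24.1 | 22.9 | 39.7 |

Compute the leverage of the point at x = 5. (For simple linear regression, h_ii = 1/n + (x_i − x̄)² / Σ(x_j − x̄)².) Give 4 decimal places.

h = 0.2952

x̄ = (4 + 5 + 6 + 7 + 8 + 9)/6 = 6.5
Σ(x − x̄)² = 6.25 + 2.25 + 0.25 + 0.25 + 2.25 + 6.25 = 17.5
h = 1/6 + (-1.5)²/17.5 = 0.166667 + 0.128571 = 0.2952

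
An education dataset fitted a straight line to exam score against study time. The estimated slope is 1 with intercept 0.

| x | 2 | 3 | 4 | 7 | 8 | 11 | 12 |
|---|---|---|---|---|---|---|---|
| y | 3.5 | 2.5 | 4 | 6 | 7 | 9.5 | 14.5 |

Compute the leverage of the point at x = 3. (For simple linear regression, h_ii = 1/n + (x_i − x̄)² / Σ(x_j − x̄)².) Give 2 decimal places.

h = 0.29

x̄ = (2 + 3 + 4 + 7 + 8 + 11 + 12)/7 = 6.71429
Σ(x − x̄)² = 22.2245 + 13.7959 + 7.36735 + 0.0816327 + 1.65306 + 18.3673 + 27.9388 = 91.4286
h = 1/7 + (-3.71429)²/91.4286 = 0.142857 + 0.150893 = 0.29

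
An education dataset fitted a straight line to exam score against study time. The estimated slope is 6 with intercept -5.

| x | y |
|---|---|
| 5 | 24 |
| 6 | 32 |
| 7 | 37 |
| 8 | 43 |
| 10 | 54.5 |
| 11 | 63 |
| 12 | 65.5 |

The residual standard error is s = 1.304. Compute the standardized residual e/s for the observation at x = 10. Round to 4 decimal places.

-0.3834

ŷ = -5 + 6·10 = 55
e = 54.5 − 55 = -0.5
e/s = -0.5 / 1.304 = -0.3834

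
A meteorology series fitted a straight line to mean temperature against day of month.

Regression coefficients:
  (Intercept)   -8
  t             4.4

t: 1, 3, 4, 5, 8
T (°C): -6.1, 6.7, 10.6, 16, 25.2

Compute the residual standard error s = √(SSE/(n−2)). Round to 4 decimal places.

t=1: T̂ = -8 + 4.4·1 = -3.6; e = -6.1 − (-3.6) = -2.5
t=3: T̂ = -8 + 4.4·3 = 5.2; e = 6.7 − 5.2 = 1.5
t=4: T̂ = -8 + 4.4·4 = 9.6; e = 10.6 − 9.6 = 1
t=5: T̂ = -8 + 4.4·5 = 14; e = 16 − 14 = 2
t=8: T̂ = -8 + 4.4·8 = 27.2; e = 25.2 − 27.2 = -2
SSE = 6.25 + 2.25 + 1 + 4 + 4 = 17.5
s = √(17.5/3) = √5.83333 ≈ 2.4152

s = 2.4152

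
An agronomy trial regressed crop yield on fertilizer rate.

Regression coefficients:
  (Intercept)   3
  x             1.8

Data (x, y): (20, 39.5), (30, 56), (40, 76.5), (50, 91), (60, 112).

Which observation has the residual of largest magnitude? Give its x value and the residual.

x = 50, e = -2

x=20: ŷ = 3 + 1.8·20 = 39; e = 39.5 − 39 = 0.5
x=30: ŷ = 3 + 1.8·30 = 57; e = 56 − 57 = -1
x=40: ŷ = 3 + 1.8·40 = 75; e = 76.5 − 75 = 1.5
x=50: ŷ = 3 + 1.8·50 = 93; e = 91 − 93 = -2
x=60: ŷ = 3 + 1.8·60 = 111; e = 112 − 111 = 1
Largest |e| is 2 at x = 50, residual -2.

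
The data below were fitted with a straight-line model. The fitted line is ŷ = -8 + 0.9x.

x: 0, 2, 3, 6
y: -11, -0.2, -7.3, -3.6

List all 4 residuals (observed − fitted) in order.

x=0: ŷ = -8 + 0.9·0 = -8; r = -11 − (-8) = -3
x=2: ŷ = -8 + 0.9·2 = -6.2; r = -0.2 − (-6.2) = 6
x=3: ŷ = -8 + 0.9·3 = -5.3; r = -7.3 − (-5.3) = -2
x=6: ŷ = -8 + 0.9·6 = -2.6; r = -3.6 − (-2.6) = -1

-3, 6, -2, -1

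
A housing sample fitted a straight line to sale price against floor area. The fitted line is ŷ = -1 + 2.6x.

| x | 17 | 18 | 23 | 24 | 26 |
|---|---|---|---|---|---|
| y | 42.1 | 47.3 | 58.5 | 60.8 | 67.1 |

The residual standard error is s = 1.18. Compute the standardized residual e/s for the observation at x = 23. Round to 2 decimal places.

ŷ = -1 + 2.6·23 = 58.8
e = 58.5 − 58.8 = -0.3
e/s = -0.3 / 1.18 = -0.25

-0.25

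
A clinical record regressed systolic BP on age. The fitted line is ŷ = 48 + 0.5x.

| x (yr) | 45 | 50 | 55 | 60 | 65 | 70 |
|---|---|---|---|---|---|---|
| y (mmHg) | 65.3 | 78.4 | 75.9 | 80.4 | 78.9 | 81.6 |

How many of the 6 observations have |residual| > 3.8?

x=45: ŷ = 48 + 0.5·45 = 70.5; r = 65.3 − 70.5 = -5.2
x=50: ŷ = 48 + 0.5·50 = 73; r = 78.4 − 73 = 5.4
x=55: ŷ = 48 + 0.5·55 = 75.5; r = 75.9 − 75.5 = 0.4
x=60: ŷ = 48 + 0.5·60 = 78; r = 80.4 − 78 = 2.4
x=65: ŷ = 48 + 0.5·65 = 80.5; r = 78.9 − 80.5 = -1.6
x=70: ŷ = 48 + 0.5·70 = 83; r = 81.6 − 83 = -1.4
|r| > 3.8: x=45 (|r|=5.2), x=50 (|r|=5.4) → 2

2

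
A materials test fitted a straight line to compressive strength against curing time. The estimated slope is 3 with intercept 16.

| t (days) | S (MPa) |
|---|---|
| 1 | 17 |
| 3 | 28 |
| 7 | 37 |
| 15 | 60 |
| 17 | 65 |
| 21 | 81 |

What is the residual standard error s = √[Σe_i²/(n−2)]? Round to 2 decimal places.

s = 2.35

t=1: ŷ = 16 + 3·1 = 19; e = 17 − 19 = -2
t=3: ŷ = 16 + 3·3 = 25; e = 28 − 25 = 3
t=7: ŷ = 16 + 3·7 = 37; e = 37 − 37 = 0
t=15: ŷ = 16 + 3·15 = 61; e = 60 − 61 = -1
t=17: ŷ = 16 + 3·17 = 67; e = 65 − 67 = -2
t=21: ŷ = 16 + 3·21 = 79; e = 81 − 79 = 2
SSE = 4 + 9 + 0 + 1 + 4 + 4 = 22
s = √(22/4) = √5.5 ≈ 2.35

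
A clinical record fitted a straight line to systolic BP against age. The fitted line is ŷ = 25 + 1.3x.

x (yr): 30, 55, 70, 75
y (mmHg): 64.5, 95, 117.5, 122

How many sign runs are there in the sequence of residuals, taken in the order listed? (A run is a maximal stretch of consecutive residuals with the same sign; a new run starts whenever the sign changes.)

x=30: ŷ = 25 + 1.3·30 = 64; e = 64.5 − 64 = 0.5
x=55: ŷ = 25 + 1.3·55 = 96.5; e = 95 − 96.5 = -1.5
x=70: ŷ = 25 + 1.3·70 = 116; e = 117.5 − 116 = 1.5
x=75: ŷ = 25 + 1.3·75 = 122.5; e = 122 − 122.5 = -0.5
Signs: + − + −
Runs: +×1, −×1, +×1, −×1 → 4

4 runs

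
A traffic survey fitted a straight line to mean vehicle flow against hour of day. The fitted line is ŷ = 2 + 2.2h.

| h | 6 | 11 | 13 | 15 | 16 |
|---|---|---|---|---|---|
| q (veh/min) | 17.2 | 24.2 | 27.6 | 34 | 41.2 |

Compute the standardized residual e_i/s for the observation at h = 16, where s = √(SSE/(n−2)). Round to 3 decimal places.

h=6: ŷ = 2 + 2.2·6 = 15.2; e = 17.2 − 15.2 = 2
h=11: ŷ = 2 + 2.2·11 = 26.2; e = 24.2 − 26.2 = -2
h=13: ŷ = 2 + 2.2·13 = 30.6; e = 27.6 − 30.6 = -3
h=15: ŷ = 2 + 2.2·15 = 35; e = 34 − 35 = -1
h=16: ŷ = 2 + 2.2·16 = 37.2; e = 41.2 − 37.2 = 4
SSE = 4 + 4 + 9 + 1 + 16 = 34
s = √(34/3) = 3.3665
e/s = 4 / 3.3665 = 1.188

1.188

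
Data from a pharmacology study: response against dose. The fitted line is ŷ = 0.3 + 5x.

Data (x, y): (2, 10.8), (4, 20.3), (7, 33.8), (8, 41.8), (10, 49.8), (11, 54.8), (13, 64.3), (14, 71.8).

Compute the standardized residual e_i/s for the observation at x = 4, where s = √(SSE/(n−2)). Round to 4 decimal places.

0.0000

x=2: ŷ = 0.3 + 5·2 = 10.3; e = 10.8 − 10.3 = 0.5
x=4: ŷ = 0.3 + 5·4 = 20.3; e = 20.3 − 20.3 = 0
x=7: ŷ = 0.3 + 5·7 = 35.3; e = 33.8 − 35.3 = -1.5
x=8: ŷ = 0.3 + 5·8 = 40.3; e = 41.8 − 40.3 = 1.5
x=10: ŷ = 0.3 + 5·10 = 50.3; e = 49.8 − 50.3 = -0.5
x=11: ŷ = 0.3 + 5·11 = 55.3; e = 54.8 − 55.3 = -0.5
x=13: ŷ = 0.3 + 5·13 = 65.3; e = 64.3 − 65.3 = -1
x=14: ŷ = 0.3 + 5·14 = 70.3; e = 71.8 − 70.3 = 1.5
SSE = 0.25 + 0 + 2.25 + 2.25 + 0.25 + 0.25 + 1 + 2.25 = 8.5
s = √(8.5/6) = 1.19024
e/s = 0 / 1.19024 = 0.0000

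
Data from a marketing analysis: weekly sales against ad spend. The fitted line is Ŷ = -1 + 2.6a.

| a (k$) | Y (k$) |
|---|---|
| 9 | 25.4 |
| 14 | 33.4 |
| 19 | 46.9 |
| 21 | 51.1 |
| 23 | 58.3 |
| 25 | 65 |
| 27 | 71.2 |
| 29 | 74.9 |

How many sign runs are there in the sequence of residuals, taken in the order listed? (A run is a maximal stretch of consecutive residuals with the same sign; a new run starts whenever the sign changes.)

a=9: Ŷ = -1 + 2.6·9 = 22.4; e = 25.4 − 22.4 = 3
a=14: Ŷ = -1 + 2.6·14 = 35.4; e = 33.4 − 35.4 = -2
a=19: Ŷ = -1 + 2.6·19 = 48.4; e = 46.9 − 48.4 = -1.5
a=21: Ŷ = -1 + 2.6·21 = 53.6; e = 51.1 − 53.6 = -2.5
a=23: Ŷ = -1 + 2.6·23 = 58.8; e = 58.3 − 58.8 = -0.5
a=25: Ŷ = -1 + 2.6·25 = 64; e = 65 − 64 = 1
a=27: Ŷ = -1 + 2.6·27 = 69.2; e = 71.2 − 69.2 = 2
a=29: Ŷ = -1 + 2.6·29 = 74.4; e = 74.9 − 74.4 = 0.5
Signs: + − − − − + + +
Runs: +×1, −×4, +×3 → 3

3 runs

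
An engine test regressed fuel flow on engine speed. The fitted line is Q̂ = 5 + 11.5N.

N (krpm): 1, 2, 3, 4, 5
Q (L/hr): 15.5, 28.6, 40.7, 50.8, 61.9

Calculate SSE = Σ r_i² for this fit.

SSE = 3.2

N=1: Q̂ = 5 + 11.5·1 = 16.5; r = 15.5 − 16.5 = -1
N=2: Q̂ = 5 + 11.5·2 = 28; r = 28.6 − 28 = 0.6
N=3: Q̂ = 5 + 11.5·3 = 39.5; r = 40.7 − 39.5 = 1.2
N=4: Q̂ = 5 + 11.5·4 = 51; r = 50.8 − 51 = -0.2
N=5: Q̂ = 5 + 11.5·5 = 62.5; r = 61.9 − 62.5 = -0.6
SSE = 1 + 0.36 + 1.44 + 0.04 + 0.36 = 3.2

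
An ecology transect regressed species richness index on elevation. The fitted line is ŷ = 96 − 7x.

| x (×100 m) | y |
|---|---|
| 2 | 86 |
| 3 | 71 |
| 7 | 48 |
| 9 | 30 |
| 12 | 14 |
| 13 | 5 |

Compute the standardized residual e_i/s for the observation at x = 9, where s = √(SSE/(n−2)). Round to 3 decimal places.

x=2: ŷ = 96 − 7·2 = 82; e = 86 − 82 = 4
x=3: ŷ = 96 − 7·3 = 75; e = 71 − 75 = -4
x=7: ŷ = 96 − 7·7 = 47; e = 48 − 47 = 1
x=9: ŷ = 96 − 7·9 = 33; e = 30 − 33 = -3
x=12: ŷ = 96 − 7·12 = 12; e = 14 − 12 = 2
x=13: ŷ = 96 − 7·13 = 5; e = 5 − 5 = 0
SSE = 16 + 16 + 1 + 9 + 4 + 0 = 46
s = √(46/4) = 3.39116
e/s = -3 / 3.39116 = -0.885

-0.885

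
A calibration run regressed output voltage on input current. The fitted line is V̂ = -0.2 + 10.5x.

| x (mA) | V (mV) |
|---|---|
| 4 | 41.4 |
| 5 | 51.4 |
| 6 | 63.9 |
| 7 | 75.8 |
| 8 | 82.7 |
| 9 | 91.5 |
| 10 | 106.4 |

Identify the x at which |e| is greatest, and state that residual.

x = 9, e = -2.8

x=4: V̂ = -0.2 + 10.5·4 = 41.8; e = 41.4 − 41.8 = -0.4
x=5: V̂ = -0.2 + 10.5·5 = 52.3; e = 51.4 − 52.3 = -0.9
x=6: V̂ = -0.2 + 10.5·6 = 62.8; e = 63.9 − 62.8 = 1.1
x=7: V̂ = -0.2 + 10.5·7 = 73.3; e = 75.8 − 73.3 = 2.5
x=8: V̂ = -0.2 + 10.5·8 = 83.8; e = 82.7 − 83.8 = -1.1
x=9: V̂ = -0.2 + 10.5·9 = 94.3; e = 91.5 − 94.3 = -2.8
x=10: V̂ = -0.2 + 10.5·10 = 104.8; e = 106.4 − 104.8 = 1.6
Largest |e| is 2.8 at x = 9, residual -2.8.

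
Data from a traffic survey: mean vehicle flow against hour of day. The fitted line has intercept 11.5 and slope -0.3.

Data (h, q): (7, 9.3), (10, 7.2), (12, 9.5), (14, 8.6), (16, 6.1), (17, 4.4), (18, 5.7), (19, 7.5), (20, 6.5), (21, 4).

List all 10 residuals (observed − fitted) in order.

-0.1, -1.3, 1.6, 1.3, -0.6, -2, -0.4, 1.7, 1, -1.2

h=7: ŷ = 11.5 − 0.3·7 = 9.4; r = 9.3 − 9.4 = -0.1
h=10: ŷ = 11.5 − 0.3·10 = 8.5; r = 7.2 − 8.5 = -1.3
h=12: ŷ = 11.5 − 0.3·12 = 7.9; r = 9.5 − 7.9 = 1.6
h=14: ŷ = 11.5 − 0.3·14 = 7.3; r = 8.6 − 7.3 = 1.3
h=16: ŷ = 11.5 − 0.3·16 = 6.7; r = 6.1 − 6.7 = -0.6
h=17: ŷ = 11.5 − 0.3·17 = 6.4; r = 4.4 − 6.4 = -2
h=18: ŷ = 11.5 − 0.3·18 = 6.1; r = 5.7 − 6.1 = -0.4
h=19: ŷ = 11.5 − 0.3·19 = 5.8; r = 7.5 − 5.8 = 1.7
h=20: ŷ = 11.5 − 0.3·20 = 5.5; r = 6.5 − 5.5 = 1
h=21: ŷ = 11.5 − 0.3·21 = 5.2; r = 4 − 5.2 = -1.2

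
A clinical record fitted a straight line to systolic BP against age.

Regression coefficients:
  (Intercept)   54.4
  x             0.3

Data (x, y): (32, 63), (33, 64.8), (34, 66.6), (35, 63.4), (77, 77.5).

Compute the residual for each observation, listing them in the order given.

x=32: ŷ = 54.4 + 0.3·32 = 64; r = 63 − 64 = -1
x=33: ŷ = 54.4 + 0.3·33 = 64.3; r = 64.8 − 64.3 = 0.5
x=34: ŷ = 54.4 + 0.3·34 = 64.6; r = 66.6 − 64.6 = 2
x=35: ŷ = 54.4 + 0.3·35 = 64.9; r = 63.4 − 64.9 = -1.5
x=77: ŷ = 54.4 + 0.3·77 = 77.5; r = 77.5 − 77.5 = 0

-1, 0.5, 2, -1.5, 0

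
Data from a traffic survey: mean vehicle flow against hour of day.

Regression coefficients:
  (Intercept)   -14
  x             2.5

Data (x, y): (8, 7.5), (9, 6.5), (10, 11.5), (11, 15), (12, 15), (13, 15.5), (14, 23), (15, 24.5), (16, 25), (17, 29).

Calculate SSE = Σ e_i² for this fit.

x=8: ŷ = -14 + 2.5·8 = 6; e = 7.5 − 6 = 1.5
x=9: ŷ = -14 + 2.5·9 = 8.5; e = 6.5 − 8.5 = -2
x=10: ŷ = -14 + 2.5·10 = 11; e = 11.5 − 11 = 0.5
x=11: ŷ = -14 + 2.5·11 = 13.5; e = 15 − 13.5 = 1.5
x=12: ŷ = -14 + 2.5·12 = 16; e = 15 − 16 = -1
x=13: ŷ = -14 + 2.5·13 = 18.5; e = 15.5 − 18.5 = -3
x=14: ŷ = -14 + 2.5·14 = 21; e = 23 − 21 = 2
x=15: ŷ = -14 + 2.5·15 = 23.5; e = 24.5 − 23.5 = 1
x=16: ŷ = -14 + 2.5·16 = 26; e = 25 − 26 = -1
x=17: ŷ = -14 + 2.5·17 = 28.5; e = 29 − 28.5 = 0.5
SSE = 2.25 + 4 + 0.25 + 2.25 + 1 + 9 + 4 + 1 + 1 + 0.25 = 25

SSE = 25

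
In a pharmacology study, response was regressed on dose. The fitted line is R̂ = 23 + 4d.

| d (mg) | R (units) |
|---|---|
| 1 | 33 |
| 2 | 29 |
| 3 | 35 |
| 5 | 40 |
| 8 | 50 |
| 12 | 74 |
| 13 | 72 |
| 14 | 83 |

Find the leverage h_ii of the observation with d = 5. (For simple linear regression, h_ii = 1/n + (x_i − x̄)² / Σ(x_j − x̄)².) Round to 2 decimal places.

d̄ = (1 + 2 + 3 + 5 + 8 + 12 + 13 + 14)/8 = 7.25
Σ(d − d̄)² = 39.0625 + 27.5625 + 18.0625 + 5.0625 + 0.5625 + 22.5625 + 33.0625 + 45.5625 = 191.5
h = 1/8 + (-2.25)²/191.5 = 0.125 + 0.026436 = 0.15

h = 0.15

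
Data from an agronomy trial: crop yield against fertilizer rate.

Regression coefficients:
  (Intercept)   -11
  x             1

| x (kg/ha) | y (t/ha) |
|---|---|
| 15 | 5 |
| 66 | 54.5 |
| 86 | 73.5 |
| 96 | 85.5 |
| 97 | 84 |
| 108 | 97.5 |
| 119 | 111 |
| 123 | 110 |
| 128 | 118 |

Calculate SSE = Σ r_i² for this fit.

SSE = 22

x=15: ŷ = -11 + 15 = 4; r = 5 − 4 = 1
x=66: ŷ = -11 + 66 = 55; r = 54.5 − 55 = -0.5
x=86: ŷ = -11 + 86 = 75; r = 73.5 − 75 = -1.5
x=96: ŷ = -11 + 96 = 85; r = 85.5 − 85 = 0.5
x=97: ŷ = -11 + 97 = 86; r = 84 − 86 = -2
x=108: ŷ = -11 + 108 = 97; r = 97.5 − 97 = 0.5
x=119: ŷ = -11 + 119 = 108; r = 111 − 108 = 3
x=123: ŷ = -11 + 123 = 112; r = 110 − 112 = -2
x=128: ŷ = -11 + 128 = 117; r = 118 − 117 = 1
SSE = 1 + 0.25 + 2.25 + 0.25 + 4 + 0.25 + 9 + 4 + 1 = 22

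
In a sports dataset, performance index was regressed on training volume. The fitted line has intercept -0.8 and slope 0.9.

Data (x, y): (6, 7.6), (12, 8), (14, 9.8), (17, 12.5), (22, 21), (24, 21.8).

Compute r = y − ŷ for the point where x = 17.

r = -2

ŷ = -0.8 + 0.9·17 = 14.5
r = 12.5 − 14.5 = -2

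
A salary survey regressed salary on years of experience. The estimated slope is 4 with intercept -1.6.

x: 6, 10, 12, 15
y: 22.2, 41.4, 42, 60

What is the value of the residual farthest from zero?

x=6: ŷ = -1.6 + 4·6 = 22.4; e = 22.2 − 22.4 = -0.2
x=10: ŷ = -1.6 + 4·10 = 38.4; e = 41.4 − 38.4 = 3
x=12: ŷ = -1.6 + 4·12 = 46.4; e = 42 − 46.4 = -4.4
x=15: ŷ = -1.6 + 4·15 = 58.4; e = 60 − 58.4 = 1.6
Largest |e| is 4.4 at x = 12, residual -4.4.

e = -4.4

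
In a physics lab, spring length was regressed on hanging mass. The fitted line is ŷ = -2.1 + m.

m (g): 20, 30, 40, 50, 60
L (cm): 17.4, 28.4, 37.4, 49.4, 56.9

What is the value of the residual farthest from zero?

r = 1.5

m=20: ŷ = -2.1 + 20 = 17.9; r = 17.4 − 17.9 = -0.5
m=30: ŷ = -2.1 + 30 = 27.9; r = 28.4 − 27.9 = 0.5
m=40: ŷ = -2.1 + 40 = 37.9; r = 37.4 − 37.9 = -0.5
m=50: ŷ = -2.1 + 50 = 47.9; r = 49.4 − 47.9 = 1.5
m=60: ŷ = -2.1 + 60 = 57.9; r = 56.9 − 57.9 = -1
Largest |r| is 1.5 at m = 50, residual 1.5.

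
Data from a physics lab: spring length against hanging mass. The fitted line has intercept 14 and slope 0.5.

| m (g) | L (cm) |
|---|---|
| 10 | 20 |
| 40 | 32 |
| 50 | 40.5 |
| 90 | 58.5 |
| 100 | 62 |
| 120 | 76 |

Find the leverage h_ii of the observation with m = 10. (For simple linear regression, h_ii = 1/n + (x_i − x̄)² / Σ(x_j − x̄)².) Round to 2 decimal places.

h = 0.56

m̄ = (10 + 40 + 50 + 90 + 100 + 120)/6 = 68.3333
Σ(m − m̄)² = 3402.78 + 802.778 + 336.111 + 469.444 + 1002.78 + 2669.44 = 8683.33
h = 1/6 + (-58.3333)²/8683.33 = 0.166667 + 0.391875 = 0.56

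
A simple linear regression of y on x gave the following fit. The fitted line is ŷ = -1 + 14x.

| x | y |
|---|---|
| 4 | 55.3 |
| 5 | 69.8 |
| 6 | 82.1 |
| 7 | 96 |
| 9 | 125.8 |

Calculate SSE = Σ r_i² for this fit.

SSE = 3.18

x=4: ŷ = -1 + 14·4 = 55; r = 55.3 − 55 = 0.3
x=5: ŷ = -1 + 14·5 = 69; r = 69.8 − 69 = 0.8
x=6: ŷ = -1 + 14·6 = 83; r = 82.1 − 83 = -0.9
x=7: ŷ = -1 + 14·7 = 97; r = 96 − 97 = -1
x=9: ŷ = -1 + 14·9 = 125; r = 125.8 − 125 = 0.8
SSE = 0.09 + 0.64 + 0.81 + 1 + 0.64 = 3.18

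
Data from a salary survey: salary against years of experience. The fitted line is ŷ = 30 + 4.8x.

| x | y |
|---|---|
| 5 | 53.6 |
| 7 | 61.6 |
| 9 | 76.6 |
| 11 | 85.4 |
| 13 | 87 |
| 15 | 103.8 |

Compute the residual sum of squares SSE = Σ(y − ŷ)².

x=5: ŷ = 30 + 4.8·5 = 54; r = 53.6 − 54 = -0.4
x=7: ŷ = 30 + 4.8·7 = 63.6; r = 61.6 − 63.6 = -2
x=9: ŷ = 30 + 4.8·9 = 73.2; r = 76.6 − 73.2 = 3.4
x=11: ŷ = 30 + 4.8·11 = 82.8; r = 85.4 − 82.8 = 2.6
x=13: ŷ = 30 + 4.8·13 = 92.4; r = 87 − 92.4 = -5.4
x=15: ŷ = 30 + 4.8·15 = 102; r = 103.8 − 102 = 1.8
SSE = 0.16 + 4 + 11.56 + 6.76 + 29.16 + 3.24 = 54.88

SSE = 54.88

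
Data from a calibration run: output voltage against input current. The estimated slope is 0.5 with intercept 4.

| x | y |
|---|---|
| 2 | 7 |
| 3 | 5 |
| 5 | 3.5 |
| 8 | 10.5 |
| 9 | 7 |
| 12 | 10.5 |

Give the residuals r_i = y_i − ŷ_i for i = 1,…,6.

2, -0.5, -3, 2.5, -1.5, 0.5

x=2: ŷ = 4 + 0.5·2 = 5; r = 7 − 5 = 2
x=3: ŷ = 4 + 0.5·3 = 5.5; r = 5 − 5.5 = -0.5
x=5: ŷ = 4 + 0.5·5 = 6.5; r = 3.5 − 6.5 = -3
x=8: ŷ = 4 + 0.5·8 = 8; r = 10.5 − 8 = 2.5
x=9: ŷ = 4 + 0.5·9 = 8.5; r = 7 − 8.5 = -1.5
x=12: ŷ = 4 + 0.5·12 = 10; r = 10.5 − 10 = 0.5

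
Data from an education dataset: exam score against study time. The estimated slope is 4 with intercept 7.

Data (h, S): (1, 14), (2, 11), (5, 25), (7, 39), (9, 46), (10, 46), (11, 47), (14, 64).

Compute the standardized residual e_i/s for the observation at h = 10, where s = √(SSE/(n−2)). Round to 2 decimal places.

-0.29

h=1: Ŝ = 7 + 4·1 = 11; e = 14 − 11 = 3
h=2: Ŝ = 7 + 4·2 = 15; e = 11 − 15 = -4
h=5: Ŝ = 7 + 4·5 = 27; e = 25 − 27 = -2
h=7: Ŝ = 7 + 4·7 = 35; e = 39 − 35 = 4
h=9: Ŝ = 7 + 4·9 = 43; e = 46 − 43 = 3
h=10: Ŝ = 7 + 4·10 = 47; e = 46 − 47 = -1
h=11: Ŝ = 7 + 4·11 = 51; e = 47 − 51 = -4
h=14: Ŝ = 7 + 4·14 = 63; e = 64 − 63 = 1
SSE = 9 + 16 + 4 + 16 + 9 + 1 + 16 + 1 = 72
s = √(72/6) = 3.4641
e/s = -1 / 3.4641 = -0.29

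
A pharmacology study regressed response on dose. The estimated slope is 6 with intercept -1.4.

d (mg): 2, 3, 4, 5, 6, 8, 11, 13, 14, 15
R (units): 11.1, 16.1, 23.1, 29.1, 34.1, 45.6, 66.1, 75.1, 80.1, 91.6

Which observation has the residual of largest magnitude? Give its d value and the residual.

d = 15, e = 3

d=2: R̂ = -1.4 + 6·2 = 10.6; e = 11.1 − 10.6 = 0.5
d=3: R̂ = -1.4 + 6·3 = 16.6; e = 16.1 − 16.6 = -0.5
d=4: R̂ = -1.4 + 6·4 = 22.6; e = 23.1 − 22.6 = 0.5
d=5: R̂ = -1.4 + 6·5 = 28.6; e = 29.1 − 28.6 = 0.5
d=6: R̂ = -1.4 + 6·6 = 34.6; e = 34.1 − 34.6 = -0.5
d=8: R̂ = -1.4 + 6·8 = 46.6; e = 45.6 − 46.6 = -1
d=11: R̂ = -1.4 + 6·11 = 64.6; e = 66.1 − 64.6 = 1.5
d=13: R̂ = -1.4 + 6·13 = 76.6; e = 75.1 − 76.6 = -1.5
d=14: R̂ = -1.4 + 6·14 = 82.6; e = 80.1 − 82.6 = -2.5
d=15: R̂ = -1.4 + 6·15 = 88.6; e = 91.6 − 88.6 = 3
Largest |e| is 3 at d = 15, residual 3.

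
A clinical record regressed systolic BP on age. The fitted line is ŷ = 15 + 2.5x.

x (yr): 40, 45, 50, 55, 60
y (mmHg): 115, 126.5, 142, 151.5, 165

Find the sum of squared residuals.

SSE = 6

x=40: ŷ = 15 + 2.5·40 = 115; r = 115 − 115 = 0
x=45: ŷ = 15 + 2.5·45 = 127.5; r = 126.5 − 127.5 = -1
x=50: ŷ = 15 + 2.5·50 = 140; r = 142 − 140 = 2
x=55: ŷ = 15 + 2.5·55 = 152.5; r = 151.5 − 152.5 = -1
x=60: ŷ = 15 + 2.5·60 = 165; r = 165 − 165 = 0
SSE = 0 + 1 + 4 + 1 + 0 = 6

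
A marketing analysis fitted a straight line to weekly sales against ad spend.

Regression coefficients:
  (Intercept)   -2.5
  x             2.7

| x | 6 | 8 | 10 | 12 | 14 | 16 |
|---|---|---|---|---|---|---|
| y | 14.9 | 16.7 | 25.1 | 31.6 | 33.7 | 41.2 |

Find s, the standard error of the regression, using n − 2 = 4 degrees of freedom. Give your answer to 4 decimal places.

x=6: ŷ = -2.5 + 2.7·6 = 13.7; e = 14.9 − 13.7 = 1.2
x=8: ŷ = -2.5 + 2.7·8 = 19.1; e = 16.7 − 19.1 = -2.4
x=10: ŷ = -2.5 + 2.7·10 = 24.5; e = 25.1 − 24.5 = 0.6
x=12: ŷ = -2.5 + 2.7·12 = 29.9; e = 31.6 − 29.9 = 1.7
x=14: ŷ = -2.5 + 2.7·14 = 35.3; e = 33.7 − 35.3 = -1.6
x=16: ŷ = -2.5 + 2.7·16 = 40.7; e = 41.2 − 40.7 = 0.5
SSE = 1.44 + 5.76 + 0.36 + 2.89 + 2.56 + 0.25 = 13.26
s = √(13.26/4) = √3.315 ≈ 1.8207

s = 1.8207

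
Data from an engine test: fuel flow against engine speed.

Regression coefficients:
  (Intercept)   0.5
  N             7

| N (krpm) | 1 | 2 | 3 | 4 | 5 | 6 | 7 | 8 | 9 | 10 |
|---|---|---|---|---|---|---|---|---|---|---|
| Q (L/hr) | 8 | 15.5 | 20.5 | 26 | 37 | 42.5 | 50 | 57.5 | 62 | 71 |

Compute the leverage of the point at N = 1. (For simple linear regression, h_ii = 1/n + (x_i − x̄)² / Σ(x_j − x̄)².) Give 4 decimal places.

h = 0.3455

N̄ = (1 + 2 + 3 + 4 + 5 + 6 + 7 + 8 + 9 + 10)/10 = 5.5
Σ(N − N̄)² = 20.25 + 12.25 + 6.25 + 2.25 + 0.25 + 0.25 + 2.25 + 6.25 + 12.25 + 20.25 = 82.5
h = 1/10 + (-4.5)²/82.5 = 0.1 + 0.245455 = 0.3455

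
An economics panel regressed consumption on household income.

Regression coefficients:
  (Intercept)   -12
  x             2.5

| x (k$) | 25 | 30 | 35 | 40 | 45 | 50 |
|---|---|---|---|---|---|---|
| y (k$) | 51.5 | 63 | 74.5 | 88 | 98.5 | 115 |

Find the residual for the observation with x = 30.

r = 0

ŷ = -12 + 2.5·30 = 63
r = 63 − 63 = 0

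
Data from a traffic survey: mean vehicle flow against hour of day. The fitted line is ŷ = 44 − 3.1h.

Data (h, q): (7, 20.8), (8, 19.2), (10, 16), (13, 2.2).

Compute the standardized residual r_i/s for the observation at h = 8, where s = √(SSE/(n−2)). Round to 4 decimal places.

0.0000

h=7: ŷ = 44 − 3.1·7 = 22.3; r = 20.8 − 22.3 = -1.5
h=8: ŷ = 44 − 3.1·8 = 19.2; r = 19.2 − 19.2 = 0
h=10: ŷ = 44 − 3.1·10 = 13; r = 16 − 13 = 3
h=13: ŷ = 44 − 3.1·13 = 3.7; r = 2.2 − 3.7 = -1.5
SSE = 2.25 + 0 + 9 + 2.25 = 13.5
s = √(13.5/2) = 2.59808
r/s = 0 / 2.59808 = 0.0000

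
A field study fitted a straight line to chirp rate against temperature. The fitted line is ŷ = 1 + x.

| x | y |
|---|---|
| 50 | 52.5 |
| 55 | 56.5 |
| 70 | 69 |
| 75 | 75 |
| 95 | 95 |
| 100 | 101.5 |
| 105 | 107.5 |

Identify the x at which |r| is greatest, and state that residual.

x = 70, r = -2

x=50: ŷ = 1 + 50 = 51; r = 52.5 − 51 = 1.5
x=55: ŷ = 1 + 55 = 56; r = 56.5 − 56 = 0.5
x=70: ŷ = 1 + 70 = 71; r = 69 − 71 = -2
x=75: ŷ = 1 + 75 = 76; r = 75 − 76 = -1
x=95: ŷ = 1 + 95 = 96; r = 95 − 96 = -1
x=100: ŷ = 1 + 100 = 101; r = 101.5 − 101 = 0.5
x=105: ŷ = 1 + 105 = 106; r = 107.5 − 106 = 1.5
Largest |r| is 2 at x = 70, residual -2.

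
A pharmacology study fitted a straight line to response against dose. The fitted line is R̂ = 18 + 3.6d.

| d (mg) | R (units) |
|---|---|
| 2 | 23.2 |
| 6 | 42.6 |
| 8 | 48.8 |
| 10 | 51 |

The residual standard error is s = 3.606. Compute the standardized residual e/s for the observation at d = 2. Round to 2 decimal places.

-0.55

R̂ = 18 + 3.6·2 = 25.2
e = 23.2 − 25.2 = -2
e/s = -2 / 3.606 = -0.55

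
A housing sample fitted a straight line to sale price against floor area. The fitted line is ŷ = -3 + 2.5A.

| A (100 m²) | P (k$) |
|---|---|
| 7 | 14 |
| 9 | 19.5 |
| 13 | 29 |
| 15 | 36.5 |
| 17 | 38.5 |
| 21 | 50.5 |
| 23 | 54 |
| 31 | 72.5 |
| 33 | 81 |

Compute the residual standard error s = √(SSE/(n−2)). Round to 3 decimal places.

s = 1.363

A=7: ŷ = -3 + 2.5·7 = 14.5; e = 14 − 14.5 = -0.5
A=9: ŷ = -3 + 2.5·9 = 19.5; e = 19.5 − 19.5 = 0
A=13: ŷ = -3 + 2.5·13 = 29.5; e = 29 − 29.5 = -0.5
A=15: ŷ = -3 + 2.5·15 = 34.5; e = 36.5 − 34.5 = 2
A=17: ŷ = -3 + 2.5·17 = 39.5; e = 38.5 − 39.5 = -1
A=21: ŷ = -3 + 2.5·21 = 49.5; e = 50.5 − 49.5 = 1
A=23: ŷ = -3 + 2.5·23 = 54.5; e = 54 − 54.5 = -0.5
A=31: ŷ = -3 + 2.5·31 = 74.5; e = 72.5 − 74.5 = -2
A=33: ŷ = -3 + 2.5·33 = 79.5; e = 81 − 79.5 = 1.5
SSE = 0.25 + 0 + 0.25 + 4 + 1 + 1 + 0.25 + 4 + 2.25 = 13
s = √(13/7) = √1.85714 ≈ 1.363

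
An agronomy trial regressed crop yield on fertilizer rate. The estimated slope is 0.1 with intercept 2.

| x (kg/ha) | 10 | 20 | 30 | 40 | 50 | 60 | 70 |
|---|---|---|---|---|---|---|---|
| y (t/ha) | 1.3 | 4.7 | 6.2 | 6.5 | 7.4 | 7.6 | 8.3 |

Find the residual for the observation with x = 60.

ŷ = 2 + 0.1·60 = 8
e = 7.6 − 8 = -0.4

e = -0.4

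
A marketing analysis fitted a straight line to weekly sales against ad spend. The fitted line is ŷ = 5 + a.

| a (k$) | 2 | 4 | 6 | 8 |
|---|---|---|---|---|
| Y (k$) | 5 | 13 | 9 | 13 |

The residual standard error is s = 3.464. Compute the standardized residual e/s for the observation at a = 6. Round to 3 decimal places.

-0.577

ŷ = 5 + 6 = 11
e = 9 − 11 = -2
e/s = -2 / 3.464 = -0.577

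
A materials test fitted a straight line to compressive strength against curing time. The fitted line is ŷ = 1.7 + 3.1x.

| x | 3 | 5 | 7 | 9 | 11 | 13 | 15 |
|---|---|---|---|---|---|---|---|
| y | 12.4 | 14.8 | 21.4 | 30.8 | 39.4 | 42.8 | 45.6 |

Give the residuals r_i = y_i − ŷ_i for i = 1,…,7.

1.4, -2.4, -2, 1.2, 3.6, 0.8, -2.6

x=3: ŷ = 1.7 + 3.1·3 = 11; r = 12.4 − 11 = 1.4
x=5: ŷ = 1.7 + 3.1·5 = 17.2; r = 14.8 − 17.2 = -2.4
x=7: ŷ = 1.7 + 3.1·7 = 23.4; r = 21.4 − 23.4 = -2
x=9: ŷ = 1.7 + 3.1·9 = 29.6; r = 30.8 − 29.6 = 1.2
x=11: ŷ = 1.7 + 3.1·11 = 35.8; r = 39.4 − 35.8 = 3.6
x=13: ŷ = 1.7 + 3.1·13 = 42; r = 42.8 − 42 = 0.8
x=15: ŷ = 1.7 + 3.1·15 = 48.2; r = 45.6 − 48.2 = -2.6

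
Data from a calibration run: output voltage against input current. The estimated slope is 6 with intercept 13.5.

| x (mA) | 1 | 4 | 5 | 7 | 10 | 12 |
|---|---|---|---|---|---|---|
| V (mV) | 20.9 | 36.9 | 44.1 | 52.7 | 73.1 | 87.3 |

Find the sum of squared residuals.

x=1: ŷ = 13.5 + 6·1 = 19.5; e = 20.9 − 19.5 = 1.4
x=4: ŷ = 13.5 + 6·4 = 37.5; e = 36.9 − 37.5 = -0.6
x=5: ŷ = 13.5 + 6·5 = 43.5; e = 44.1 − 43.5 = 0.6
x=7: ŷ = 13.5 + 6·7 = 55.5; e = 52.7 − 55.5 = -2.8
x=10: ŷ = 13.5 + 6·10 = 73.5; e = 73.1 − 73.5 = -0.4
x=12: ŷ = 13.5 + 6·12 = 85.5; e = 87.3 − 85.5 = 1.8
SSE = 1.96 + 0.36 + 0.36 + 7.84 + 0.16 + 3.24 = 13.92

SSE = 13.92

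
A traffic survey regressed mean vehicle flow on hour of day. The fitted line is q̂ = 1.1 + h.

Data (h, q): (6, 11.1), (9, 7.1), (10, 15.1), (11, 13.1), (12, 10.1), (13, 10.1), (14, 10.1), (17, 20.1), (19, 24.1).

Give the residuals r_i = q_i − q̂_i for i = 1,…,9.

h=6: q̂ = 1.1 + 6 = 7.1; r = 11.1 − 7.1 = 4
h=9: q̂ = 1.1 + 9 = 10.1; r = 7.1 − 10.1 = -3
h=10: q̂ = 1.1 + 10 = 11.1; r = 15.1 − 11.1 = 4
h=11: q̂ = 1.1 + 11 = 12.1; r = 13.1 − 12.1 = 1
h=12: q̂ = 1.1 + 12 = 13.1; r = 10.1 − 13.1 = -3
h=13: q̂ = 1.1 + 13 = 14.1; r = 10.1 − 14.1 = -4
h=14: q̂ = 1.1 + 14 = 15.1; r = 10.1 − 15.1 = -5
h=17: q̂ = 1.1 + 17 = 18.1; r = 20.1 − 18.1 = 2
h=19: q̂ = 1.1 + 19 = 20.1; r = 24.1 − 20.1 = 4

4, -3, 4, 1, -3, -4, -5, 2, 4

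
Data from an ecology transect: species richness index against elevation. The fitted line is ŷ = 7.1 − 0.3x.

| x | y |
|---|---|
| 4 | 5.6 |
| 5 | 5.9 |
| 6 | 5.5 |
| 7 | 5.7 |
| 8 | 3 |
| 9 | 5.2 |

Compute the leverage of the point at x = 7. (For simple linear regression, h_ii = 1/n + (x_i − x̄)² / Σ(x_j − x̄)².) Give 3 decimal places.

h = 0.181

x̄ = (4 + 5 + 6 + 7 + 8 + 9)/6 = 6.5
Σ(x − x̄)² = 6.25 + 2.25 + 0.25 + 0.25 + 2.25 + 6.25 = 17.5
h = 1/6 + (0.5)²/17.5 = 0.166667 + 0.0142857 = 0.181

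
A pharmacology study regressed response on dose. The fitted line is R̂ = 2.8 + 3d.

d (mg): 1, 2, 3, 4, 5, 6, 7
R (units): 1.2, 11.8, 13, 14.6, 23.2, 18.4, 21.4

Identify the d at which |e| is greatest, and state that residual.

d=1: R̂ = 2.8 + 3·1 = 5.8; e = 1.2 − 5.8 = -4.6
d=2: R̂ = 2.8 + 3·2 = 8.8; e = 11.8 − 8.8 = 3
d=3: R̂ = 2.8 + 3·3 = 11.8; e = 13 − 11.8 = 1.2
d=4: R̂ = 2.8 + 3·4 = 14.8; e = 14.6 − 14.8 = -0.2
d=5: R̂ = 2.8 + 3·5 = 17.8; e = 23.2 − 17.8 = 5.4
d=6: R̂ = 2.8 + 3·6 = 20.8; e = 18.4 − 20.8 = -2.4
d=7: R̂ = 2.8 + 3·7 = 23.8; e = 21.4 − 23.8 = -2.4
Largest |e| is 5.4 at d = 5, residual 5.4.

d = 5, e = 5.4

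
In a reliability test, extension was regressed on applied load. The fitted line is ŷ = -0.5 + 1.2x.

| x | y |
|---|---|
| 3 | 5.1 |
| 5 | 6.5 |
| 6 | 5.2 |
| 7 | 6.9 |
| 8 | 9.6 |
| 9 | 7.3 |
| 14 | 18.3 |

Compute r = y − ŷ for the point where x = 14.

r = 2

ŷ = -0.5 + 1.2·14 = 16.3
r = 18.3 − 16.3 = 2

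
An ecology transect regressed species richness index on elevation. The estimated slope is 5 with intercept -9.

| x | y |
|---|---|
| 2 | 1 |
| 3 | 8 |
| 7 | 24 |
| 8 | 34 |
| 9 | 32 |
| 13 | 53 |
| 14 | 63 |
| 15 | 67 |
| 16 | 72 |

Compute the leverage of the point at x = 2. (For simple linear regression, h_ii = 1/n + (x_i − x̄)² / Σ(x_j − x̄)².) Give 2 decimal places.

h = 0.39

x̄ = (2 + 3 + 7 + 8 + 9 + 13 + 14 + 15 + 16)/9 = 9.66667
Σ(x − x̄)² = 58.7778 + 44.4444 + 7.11111 + 2.77778 + 0.444444 + 11.1111 + 18.7778 + 28.4444 + 40.1111 = 212
h = 1/9 + (-7.66667)²/212 = 0.111111 + 0.277254 = 0.39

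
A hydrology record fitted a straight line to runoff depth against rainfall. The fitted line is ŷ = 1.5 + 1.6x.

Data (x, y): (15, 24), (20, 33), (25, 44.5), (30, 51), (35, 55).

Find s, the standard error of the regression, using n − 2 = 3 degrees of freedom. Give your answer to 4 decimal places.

x=15: ŷ = 1.5 + 1.6·15 = 25.5; e = 24 − 25.5 = -1.5
x=20: ŷ = 1.5 + 1.6·20 = 33.5; e = 33 − 33.5 = -0.5
x=25: ŷ = 1.5 + 1.6·25 = 41.5; e = 44.5 − 41.5 = 3
x=30: ŷ = 1.5 + 1.6·30 = 49.5; e = 51 − 49.5 = 1.5
x=35: ŷ = 1.5 + 1.6·35 = 57.5; e = 55 − 57.5 = -2.5
SSE = 2.25 + 0.25 + 9 + 2.25 + 6.25 = 20
s = √(20/3) = √6.66667 ≈ 2.5820

s = 2.5820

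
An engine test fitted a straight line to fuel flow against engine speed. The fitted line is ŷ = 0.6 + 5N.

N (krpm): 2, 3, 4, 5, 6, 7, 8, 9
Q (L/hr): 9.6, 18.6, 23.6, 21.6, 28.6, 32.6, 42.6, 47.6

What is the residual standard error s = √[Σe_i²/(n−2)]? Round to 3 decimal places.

s = 3.055

N=2: ŷ = 0.6 + 5·2 = 10.6; e = 9.6 − 10.6 = -1
N=3: ŷ = 0.6 + 5·3 = 15.6; e = 18.6 − 15.6 = 3
N=4: ŷ = 0.6 + 5·4 = 20.6; e = 23.6 − 20.6 = 3
N=5: ŷ = 0.6 + 5·5 = 25.6; e = 21.6 − 25.6 = -4
N=6: ŷ = 0.6 + 5·6 = 30.6; e = 28.6 − 30.6 = -2
N=7: ŷ = 0.6 + 5·7 = 35.6; e = 32.6 − 35.6 = -3
N=8: ŷ = 0.6 + 5·8 = 40.6; e = 42.6 − 40.6 = 2
N=9: ŷ = 0.6 + 5·9 = 45.6; e = 47.6 − 45.6 = 2
SSE = 1 + 9 + 9 + 16 + 4 + 9 + 4 + 4 = 56
s = √(56/6) = √9.33333 ≈ 3.055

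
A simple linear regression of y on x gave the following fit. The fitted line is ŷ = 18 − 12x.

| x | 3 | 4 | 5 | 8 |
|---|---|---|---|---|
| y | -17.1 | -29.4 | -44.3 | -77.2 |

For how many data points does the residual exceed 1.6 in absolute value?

1

x=3: ŷ = 18 − 12·3 = -18; r = -17.1 − (-18) = 0.9
x=4: ŷ = 18 − 12·4 = -30; r = -29.4 − (-30) = 0.6
x=5: ŷ = 18 − 12·5 = -42; r = -44.3 − (-42) = -2.3
x=8: ŷ = 18 − 12·8 = -78; r = -77.2 − (-78) = 0.8
|r| > 1.6: x=5 (|r|=2.3) → 1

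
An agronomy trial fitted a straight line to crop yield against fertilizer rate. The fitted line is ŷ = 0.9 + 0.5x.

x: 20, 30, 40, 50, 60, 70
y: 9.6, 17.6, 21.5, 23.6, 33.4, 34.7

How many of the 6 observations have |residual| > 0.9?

5

x=20: ŷ = 0.9 + 0.5·20 = 10.9; e = 9.6 − 10.9 = -1.3
x=30: ŷ = 0.9 + 0.5·30 = 15.9; e = 17.6 − 15.9 = 1.7
x=40: ŷ = 0.9 + 0.5·40 = 20.9; e = 21.5 − 20.9 = 0.6
x=50: ŷ = 0.9 + 0.5·50 = 25.9; e = 23.6 − 25.9 = -2.3
x=60: ŷ = 0.9 + 0.5·60 = 30.9; e = 33.4 − 30.9 = 2.5
x=70: ŷ = 0.9 + 0.5·70 = 35.9; e = 34.7 − 35.9 = -1.2
|e| > 0.9: x=20 (|e|=1.3), x=30 (|e|=1.7), x=50 (|e|=2.3), x=60 (|e|=2.5), x=70 (|e|=1.2) → 5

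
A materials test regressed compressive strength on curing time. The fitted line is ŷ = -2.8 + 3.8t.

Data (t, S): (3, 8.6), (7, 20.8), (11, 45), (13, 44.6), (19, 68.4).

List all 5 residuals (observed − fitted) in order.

0, -3, 6, -2, -1

t=3: ŷ = -2.8 + 3.8·3 = 8.6; e = 8.6 − 8.6 = 0
t=7: ŷ = -2.8 + 3.8·7 = 23.8; e = 20.8 − 23.8 = -3
t=11: ŷ = -2.8 + 3.8·11 = 39; e = 45 − 39 = 6
t=13: ŷ = -2.8 + 3.8·13 = 46.6; e = 44.6 − 46.6 = -2
t=19: ŷ = -2.8 + 3.8·19 = 69.4; e = 68.4 − 69.4 = -1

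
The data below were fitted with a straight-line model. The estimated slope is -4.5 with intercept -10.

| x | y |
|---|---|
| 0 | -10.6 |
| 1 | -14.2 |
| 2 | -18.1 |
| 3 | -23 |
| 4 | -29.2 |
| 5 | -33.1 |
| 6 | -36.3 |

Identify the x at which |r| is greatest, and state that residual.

x = 4, r = -1.2

x=0: ŷ = -10 − 4.5·0 = -10; r = -10.6 − (-10) = -0.6
x=1: ŷ = -10 − 4.5·1 = -14.5; r = -14.2 − (-14.5) = 0.3
x=2: ŷ = -10 − 4.5·2 = -19; r = -18.1 − (-19) = 0.9
x=3: ŷ = -10 − 4.5·3 = -23.5; r = -23 − (-23.5) = 0.5
x=4: ŷ = -10 − 4.5·4 = -28; r = -29.2 − (-28) = -1.2
x=5: ŷ = -10 − 4.5·5 = -32.5; r = -33.1 − (-32.5) = -0.6
x=6: ŷ = -10 − 4.5·6 = -37; r = -36.3 − (-37) = 0.7
Largest |r| is 1.2 at x = 4, residual -1.2.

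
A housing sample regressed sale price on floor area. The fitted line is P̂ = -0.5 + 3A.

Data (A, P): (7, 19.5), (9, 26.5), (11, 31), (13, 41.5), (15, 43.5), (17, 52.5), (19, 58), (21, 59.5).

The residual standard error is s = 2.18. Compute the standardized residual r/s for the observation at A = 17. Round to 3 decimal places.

P̂ = -0.5 + 3·17 = 50.5
r = 52.5 − 50.5 = 2
r/s = 2 / 2.18 = 0.917

0.917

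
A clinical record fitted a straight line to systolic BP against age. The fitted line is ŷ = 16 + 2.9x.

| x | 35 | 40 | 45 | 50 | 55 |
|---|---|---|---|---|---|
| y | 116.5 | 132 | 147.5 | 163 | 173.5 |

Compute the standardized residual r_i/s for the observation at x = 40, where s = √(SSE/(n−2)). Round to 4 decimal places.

0.0000

x=35: ŷ = 16 + 2.9·35 = 117.5; r = 116.5 − 117.5 = -1
x=40: ŷ = 16 + 2.9·40 = 132; r = 132 − 132 = 0
x=45: ŷ = 16 + 2.9·45 = 146.5; r = 147.5 − 146.5 = 1
x=50: ŷ = 16 + 2.9·50 = 161; r = 163 − 161 = 2
x=55: ŷ = 16 + 2.9·55 = 175.5; r = 173.5 − 175.5 = -2
SSE = 1 + 0 + 1 + 4 + 4 = 10
s = √(10/3) = 1.82574
r/s = 0 / 1.82574 = 0.0000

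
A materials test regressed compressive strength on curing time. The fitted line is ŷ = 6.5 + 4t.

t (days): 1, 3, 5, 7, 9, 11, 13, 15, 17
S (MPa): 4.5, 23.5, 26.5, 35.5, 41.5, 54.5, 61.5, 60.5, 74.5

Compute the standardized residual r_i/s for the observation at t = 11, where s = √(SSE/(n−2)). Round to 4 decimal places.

t=1: ŷ = 6.5 + 4·1 = 10.5; r = 4.5 − 10.5 = -6
t=3: ŷ = 6.5 + 4·3 = 18.5; r = 23.5 − 18.5 = 5
t=5: ŷ = 6.5 + 4·5 = 26.5; r = 26.5 − 26.5 = 0
t=7: ŷ = 6.5 + 4·7 = 34.5; r = 35.5 − 34.5 = 1
t=9: ŷ = 6.5 + 4·9 = 42.5; r = 41.5 − 42.5 = -1
t=11: ŷ = 6.5 + 4·11 = 50.5; r = 54.5 − 50.5 = 4
t=13: ŷ = 6.5 + 4·13 = 58.5; r = 61.5 − 58.5 = 3
t=15: ŷ = 6.5 + 4·15 = 66.5; r = 60.5 − 66.5 = -6
t=17: ŷ = 6.5 + 4·17 = 74.5; r = 74.5 − 74.5 = 0
SSE = 36 + 25 + 0 + 1 + 1 + 16 + 9 + 36 + 0 = 124
s = √(124/7) = 4.20883
r/s = 4 / 4.20883 = 0.9504

0.9504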